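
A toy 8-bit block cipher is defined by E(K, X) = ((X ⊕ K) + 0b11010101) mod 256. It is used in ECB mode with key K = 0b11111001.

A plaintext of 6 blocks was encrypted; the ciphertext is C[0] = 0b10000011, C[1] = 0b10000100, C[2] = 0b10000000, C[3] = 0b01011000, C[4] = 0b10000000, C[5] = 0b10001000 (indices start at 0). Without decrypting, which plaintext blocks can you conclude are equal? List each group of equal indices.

ECB encrypts each block independently with the same key, so equal ciphertext blocks imply equal plaintext blocks.
C[2] = C[4] = 0b10000000, so P[2] = P[4].

P[2] = P[4]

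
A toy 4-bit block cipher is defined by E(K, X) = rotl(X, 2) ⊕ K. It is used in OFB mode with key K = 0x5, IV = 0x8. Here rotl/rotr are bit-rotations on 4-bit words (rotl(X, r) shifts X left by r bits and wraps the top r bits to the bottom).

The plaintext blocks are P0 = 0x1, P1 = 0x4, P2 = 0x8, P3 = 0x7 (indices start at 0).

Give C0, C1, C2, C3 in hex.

C0 = 0x6, C1 = 0xC, C2 = 0xF, C3 = 0xF

OFB encryption: S_i = E(K, S_{i−1}) with S_{−1} = IV; C_i = P_i ⊕ S_i.
C0: S = E(K, 0x8) = 0x7; 0x1 ⊕ 0x7 = 0x6.
C1: S = E(K, 0x7) = 0x8; 0x4 ⊕ 0x8 = 0xC.
C2: S = E(K, 0x8) = 0x7; 0x8 ⊕ 0x7 = 0xF.
C3: S = E(K, 0x7) = 0x8; 0x7 ⊕ 0x8 = 0xF.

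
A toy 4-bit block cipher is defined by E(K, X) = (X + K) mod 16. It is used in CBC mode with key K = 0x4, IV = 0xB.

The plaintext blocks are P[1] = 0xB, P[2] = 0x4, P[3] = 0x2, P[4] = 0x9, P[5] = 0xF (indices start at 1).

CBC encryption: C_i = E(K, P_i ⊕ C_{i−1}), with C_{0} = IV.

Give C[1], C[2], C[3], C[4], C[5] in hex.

C[1]: P[1] ⊕ 0xB = 0x0; E(K, 0x0) = 0x4.
C[2]: P[2] ⊕ 0x4 = 0x0; E(K, 0x0) = 0x4.
C[3]: P[3] ⊕ 0x4 = 0x6; E(K, 0x6) = 0xA.
C[4]: P[4] ⊕ 0xA = 0x3; E(K, 0x3) = 0x7.
C[5]: P[5] ⊕ 0x7 = 0x8; E(K, 0x8) = 0xC.

C[1] = 0x4, C[2] = 0x4, C[3] = 0xA, C[4] = 0x7, C[5] = 0xC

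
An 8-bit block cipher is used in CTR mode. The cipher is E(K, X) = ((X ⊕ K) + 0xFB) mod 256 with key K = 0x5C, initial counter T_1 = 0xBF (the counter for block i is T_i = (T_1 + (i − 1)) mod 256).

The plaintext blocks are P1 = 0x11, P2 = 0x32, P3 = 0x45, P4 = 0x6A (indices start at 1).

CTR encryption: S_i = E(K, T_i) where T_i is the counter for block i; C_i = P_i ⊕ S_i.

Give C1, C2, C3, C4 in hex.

C1 = 0xCF, C2 = 0xA5, C3 = 0xDD, C4 = 0xF3

C1: T = 0xBF, S = E(K, T) = 0xDE; 0x11 ⊕ 0xDE = 0xCF.
C2: T = 0xC0, S = E(K, T) = 0x97; 0x32 ⊕ 0x97 = 0xA5.
C3: T = 0xC1, S = E(K, T) = 0x98; 0x45 ⊕ 0x98 = 0xDD.
C4: T = 0xC2, S = E(K, T) = 0x99; 0x6A ⊕ 0x99 = 0xF3.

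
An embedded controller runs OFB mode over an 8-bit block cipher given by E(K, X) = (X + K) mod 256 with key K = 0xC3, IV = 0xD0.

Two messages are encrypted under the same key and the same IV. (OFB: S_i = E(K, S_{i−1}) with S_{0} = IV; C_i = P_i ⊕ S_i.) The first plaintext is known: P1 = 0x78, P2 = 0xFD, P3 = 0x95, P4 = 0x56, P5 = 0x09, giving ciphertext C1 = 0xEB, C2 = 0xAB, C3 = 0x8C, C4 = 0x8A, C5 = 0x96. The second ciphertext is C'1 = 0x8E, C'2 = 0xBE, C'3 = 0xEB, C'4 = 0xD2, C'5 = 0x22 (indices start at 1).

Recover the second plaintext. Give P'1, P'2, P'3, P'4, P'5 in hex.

In OFB with a reused IV, both messages share the same keystream S_i, so C_i ⊕ C'_i = P_i ⊕ P'_i and thus P'_i = P_i ⊕ C_i ⊕ C'_i.
P'1: 0x78 ⊕ 0xEB ⊕ 0x8E = 0x1D.
P'2: 0xFD ⊕ 0xAB ⊕ 0xBE = 0xE8.
P'3: 0x95 ⊕ 0x8C ⊕ 0xEB = 0xF2.
P'4: 0x56 ⊕ 0x8A ⊕ 0xD2 = 0x0E.
P'5: 0x09 ⊕ 0x96 ⊕ 0x22 = 0xBD.

P'1 = 0x1D, P'2 = 0xE8, P'3 = 0xF2, P'4 = 0x0E, P'5 = 0xBD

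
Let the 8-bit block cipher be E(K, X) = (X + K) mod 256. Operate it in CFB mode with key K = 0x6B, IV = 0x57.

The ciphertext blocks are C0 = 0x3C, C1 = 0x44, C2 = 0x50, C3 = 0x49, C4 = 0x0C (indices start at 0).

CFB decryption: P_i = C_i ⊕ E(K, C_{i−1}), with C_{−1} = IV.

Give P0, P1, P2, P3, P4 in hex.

P0: E(K, 0x57) = 0xC2; 0x3C ⊕ 0xC2 = 0xFE.
P1: E(K, 0x3C) = 0xA7; 0x44 ⊕ 0xA7 = 0xE3.
P2: E(K, 0x44) = 0xAF; 0x50 ⊕ 0xAF = 0xFF.
P3: E(K, 0x50) = 0xBB; 0x49 ⊕ 0xBB = 0xF2.
P4: E(K, 0x49) = 0xB4; 0x0C ⊕ 0xB4 = 0xB8.

P0 = 0xFE, P1 = 0xE3, P2 = 0xFF, P3 = 0xF2, P4 = 0xB8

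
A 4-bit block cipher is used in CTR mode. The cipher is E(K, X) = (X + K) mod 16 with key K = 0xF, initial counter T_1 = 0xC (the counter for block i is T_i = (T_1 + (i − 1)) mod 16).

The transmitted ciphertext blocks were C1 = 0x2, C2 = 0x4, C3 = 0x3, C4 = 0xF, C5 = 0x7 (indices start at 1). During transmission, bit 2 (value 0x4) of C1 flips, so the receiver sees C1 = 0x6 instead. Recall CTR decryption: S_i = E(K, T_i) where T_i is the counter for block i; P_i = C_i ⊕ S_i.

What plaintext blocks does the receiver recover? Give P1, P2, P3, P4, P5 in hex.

Only C1 changed, to 0x6. In CTR, a change in C_i flips the same bit in P_i only; the keystream is unaffected. Decrypting the received ciphertext:
P1: T = 0xC, S = E(K, T) = 0xB; 0x6 ⊕ 0xB = 0xD.
P2: T = 0xD, S = E(K, T) = 0xC; 0x4 ⊕ 0xC = 0x8.
P3: T = 0xE, S = E(K, T) = 0xD; 0x3 ⊕ 0xD = 0xE.
P4: T = 0xF, S = E(K, T) = 0xE; 0xF ⊕ 0xE = 0x1.
P5: T = 0x0, S = E(K, T) = 0xF; 0x7 ⊕ 0xF = 0x8.
Blocks that differ from the original plaintext: P1.

P1 = 0xD, P2 = 0x8, P3 = 0xE, P4 = 0x1, P5 = 0x8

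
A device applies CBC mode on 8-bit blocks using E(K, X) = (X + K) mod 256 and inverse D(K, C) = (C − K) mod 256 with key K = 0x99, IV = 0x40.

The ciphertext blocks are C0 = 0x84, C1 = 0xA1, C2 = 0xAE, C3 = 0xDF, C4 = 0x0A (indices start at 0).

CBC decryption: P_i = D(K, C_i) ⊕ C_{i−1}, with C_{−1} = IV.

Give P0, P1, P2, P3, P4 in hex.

P0: D(K, 0x84) = 0xEB; 0xEB ⊕ 0x40 = 0xAB.
P1: D(K, 0xA1) = 0x08; 0x08 ⊕ 0x84 = 0x8C.
P2: D(K, 0xAE) = 0x15; 0x15 ⊕ 0xA1 = 0xB4.
P3: D(K, 0xDF) = 0x46; 0x46 ⊕ 0xAE = 0xE8.
P4: D(K, 0x0A) = 0x71; 0x71 ⊕ 0xDF = 0xAE.

P0 = 0xAB, P1 = 0x8C, P2 = 0xB4, P3 = 0xE8, P4 = 0xAE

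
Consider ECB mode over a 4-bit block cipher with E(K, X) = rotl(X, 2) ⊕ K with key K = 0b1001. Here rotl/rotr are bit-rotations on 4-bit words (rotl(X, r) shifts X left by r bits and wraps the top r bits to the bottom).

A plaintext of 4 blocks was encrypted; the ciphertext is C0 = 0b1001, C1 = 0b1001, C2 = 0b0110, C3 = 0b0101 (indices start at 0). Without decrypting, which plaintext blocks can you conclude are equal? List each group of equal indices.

ECB encrypts each block independently with the same key, so equal ciphertext blocks imply equal plaintext blocks.
C0 = C1 = 0b1001, so P0 = P1.

P0 = P1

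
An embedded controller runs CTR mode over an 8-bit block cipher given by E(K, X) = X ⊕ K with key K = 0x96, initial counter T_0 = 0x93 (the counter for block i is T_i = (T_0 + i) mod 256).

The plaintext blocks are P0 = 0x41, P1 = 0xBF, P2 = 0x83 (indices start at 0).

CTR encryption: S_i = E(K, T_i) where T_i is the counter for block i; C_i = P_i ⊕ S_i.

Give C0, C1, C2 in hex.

C0 = 0x44, C1 = 0xBD, C2 = 0x80

C0: T = 0x93, S = E(K, T) = 0x05; 0x41 ⊕ 0x05 = 0x44.
C1: T = 0x94, S = E(K, T) = 0x02; 0xBF ⊕ 0x02 = 0xBD.
C2: T = 0x95, S = E(K, T) = 0x03; 0x83 ⊕ 0x03 = 0x80.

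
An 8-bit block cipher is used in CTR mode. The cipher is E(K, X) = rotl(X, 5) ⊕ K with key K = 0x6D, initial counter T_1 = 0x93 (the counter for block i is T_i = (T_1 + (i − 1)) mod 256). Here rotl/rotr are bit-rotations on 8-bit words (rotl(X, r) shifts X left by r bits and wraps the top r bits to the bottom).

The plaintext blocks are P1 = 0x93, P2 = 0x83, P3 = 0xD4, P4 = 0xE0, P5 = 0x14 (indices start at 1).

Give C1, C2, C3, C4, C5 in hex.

CTR encryption: S_i = E(K, T_i) where T_i is the counter for block i; C_i = P_i ⊕ S_i.
C1: T = 0x93, S = E(K, T) = 0x1F; 0x93 ⊕ 0x1F = 0x8C.
C2: T = 0x94, S = E(K, T) = 0xFF; 0x83 ⊕ 0xFF = 0x7C.
C3: T = 0x95, S = E(K, T) = 0xDF; 0xD4 ⊕ 0xDF = 0x0B.
C4: T = 0x96, S = E(K, T) = 0xBF; 0xE0 ⊕ 0xBF = 0x5F.
C5: T = 0x97, S = E(K, T) = 0x9F; 0x14 ⊕ 0x9F = 0x8B.

C1 = 0x8C, C2 = 0x7C, C3 = 0x0B, C4 = 0x5F, C5 = 0x8B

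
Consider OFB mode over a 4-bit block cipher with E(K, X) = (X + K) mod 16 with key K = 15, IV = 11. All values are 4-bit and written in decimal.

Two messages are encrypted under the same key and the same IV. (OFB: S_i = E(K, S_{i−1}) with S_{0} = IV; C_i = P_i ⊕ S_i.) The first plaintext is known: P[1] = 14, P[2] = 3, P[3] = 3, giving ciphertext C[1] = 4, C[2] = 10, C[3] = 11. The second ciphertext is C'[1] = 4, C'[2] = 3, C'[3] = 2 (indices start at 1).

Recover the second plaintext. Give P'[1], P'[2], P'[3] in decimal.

P'[1] = 14, P'[2] = 10, P'[3] = 10

In OFB with a reused IV, both messages share the same keystream S_i, so C_i ⊕ C'_i = P_i ⊕ P'_i and thus P'_i = P_i ⊕ C_i ⊕ C'_i.
P'[1]: 14 ⊕ 4 ⊕ 4 = 14.
P'[2]: 3 ⊕ 10 ⊕ 3 = 10.
P'[3]: 3 ⊕ 11 ⊕ 2 = 10.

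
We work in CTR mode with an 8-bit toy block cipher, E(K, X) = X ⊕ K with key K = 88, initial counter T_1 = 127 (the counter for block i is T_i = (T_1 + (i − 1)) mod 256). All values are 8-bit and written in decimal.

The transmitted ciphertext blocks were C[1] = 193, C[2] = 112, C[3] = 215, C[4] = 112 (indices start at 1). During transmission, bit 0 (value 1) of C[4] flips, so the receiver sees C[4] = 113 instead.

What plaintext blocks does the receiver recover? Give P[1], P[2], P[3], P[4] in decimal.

P[1] = 230, P[2] = 168, P[3] = 14, P[4] = 171

CTR decryption: S_i = E(K, T_i) where T_i is the counter for block i; P_i = C_i ⊕ S_i.
Only C[4] changed, to 113. In CTR, a change in C_i flips the same bit in P_i only; the keystream is unaffected. Decrypting the received ciphertext:
P[1]: T = 127, S = E(K, T) = 39; 193 ⊕ 39 = 230.
P[2]: T = 128, S = E(K, T) = 216; 112 ⊕ 216 = 168.
P[3]: T = 129, S = E(K, T) = 217; 215 ⊕ 217 = 14.
P[4]: T = 130, S = E(K, T) = 218; 113 ⊕ 218 = 171.
Blocks that differ from the original plaintext: P[4].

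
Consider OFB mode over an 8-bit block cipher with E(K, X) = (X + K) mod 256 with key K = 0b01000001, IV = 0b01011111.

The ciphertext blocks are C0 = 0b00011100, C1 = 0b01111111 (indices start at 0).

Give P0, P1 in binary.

OFB decryption: S_i = E(K, S_{i−1}) with S_{−1} = IV; P_i = C_i ⊕ S_i.
P0: S = E(K, 0b01011111) = 0b10100000; 0b00011100 ⊕ 0b10100000 = 0b10111100.
P1: S = E(K, 0b10100000) = 0b11100001; 0b01111111 ⊕ 0b11100001 = 0b10011110.

P0 = 0b10111100, P1 = 0b10011110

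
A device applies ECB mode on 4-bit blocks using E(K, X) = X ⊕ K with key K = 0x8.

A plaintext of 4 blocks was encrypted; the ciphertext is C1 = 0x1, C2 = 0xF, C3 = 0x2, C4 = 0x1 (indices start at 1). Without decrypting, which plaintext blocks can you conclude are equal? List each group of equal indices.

P1 = P4

ECB encrypts each block independently with the same key, so equal ciphertext blocks imply equal plaintext blocks.
C1 = C4 = 0x1, so P1 = P4.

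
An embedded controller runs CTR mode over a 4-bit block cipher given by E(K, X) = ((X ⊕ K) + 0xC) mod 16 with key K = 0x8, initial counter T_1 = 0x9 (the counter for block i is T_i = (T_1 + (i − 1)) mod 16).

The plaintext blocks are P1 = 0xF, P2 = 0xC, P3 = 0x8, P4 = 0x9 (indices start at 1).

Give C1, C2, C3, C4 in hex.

C1 = 0x2, C2 = 0x2, C3 = 0x7, C4 = 0x9

CTR encryption: S_i = E(K, T_i) where T_i is the counter for block i; C_i = P_i ⊕ S_i.
C1: T = 0x9, S = E(K, T) = 0xD; 0xF ⊕ 0xD = 0x2.
C2: T = 0xA, S = E(K, T) = 0xE; 0xC ⊕ 0xE = 0x2.
C3: T = 0xB, S = E(K, T) = 0xF; 0x8 ⊕ 0xF = 0x7.
C4: T = 0xC, S = E(K, T) = 0x0; 0x9 ⊕ 0x0 = 0x9.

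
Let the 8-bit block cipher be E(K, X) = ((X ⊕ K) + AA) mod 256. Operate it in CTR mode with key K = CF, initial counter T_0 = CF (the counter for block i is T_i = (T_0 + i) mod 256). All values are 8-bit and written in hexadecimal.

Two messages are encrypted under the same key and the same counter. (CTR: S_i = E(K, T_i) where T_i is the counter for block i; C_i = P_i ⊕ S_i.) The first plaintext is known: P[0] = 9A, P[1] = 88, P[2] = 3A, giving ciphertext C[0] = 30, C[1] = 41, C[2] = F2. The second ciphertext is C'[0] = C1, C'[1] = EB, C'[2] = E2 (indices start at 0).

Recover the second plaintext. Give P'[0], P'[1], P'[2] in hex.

In CTR with a reused counter, both messages share the same keystream S_i, so C_i ⊕ C'_i = P_i ⊕ P'_i and thus P'_i = P_i ⊕ C_i ⊕ C'_i.
P'[0]: 9A ⊕ 30 ⊕ C1 = 6B.
P'[1]: 88 ⊕ 41 ⊕ EB = 22.
P'[2]: 3A ⊕ F2 ⊕ E2 = 2A.

P'[0] = 6B, P'[1] = 22, P'[2] = 2A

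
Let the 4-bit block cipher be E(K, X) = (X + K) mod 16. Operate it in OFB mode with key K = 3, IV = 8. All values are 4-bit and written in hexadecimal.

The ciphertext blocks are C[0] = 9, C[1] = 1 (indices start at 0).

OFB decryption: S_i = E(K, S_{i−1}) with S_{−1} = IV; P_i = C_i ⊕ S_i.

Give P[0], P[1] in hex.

P[0]: S = E(K, 8) = B; 9 ⊕ B = 2.
P[1]: S = E(K, B) = E; 1 ⊕ E = F.

P[0] = 2, P[1] = F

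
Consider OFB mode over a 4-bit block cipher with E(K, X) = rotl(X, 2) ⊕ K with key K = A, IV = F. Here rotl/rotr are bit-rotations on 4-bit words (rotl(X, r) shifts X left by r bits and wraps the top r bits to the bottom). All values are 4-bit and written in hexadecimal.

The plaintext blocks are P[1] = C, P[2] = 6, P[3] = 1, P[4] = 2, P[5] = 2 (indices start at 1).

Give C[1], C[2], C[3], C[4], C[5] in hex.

C[1] = 9, C[2] = 9, C[3] = 4, C[4] = D, C[5] = 7

OFB encryption: S_i = E(K, S_{i−1}) with S_{0} = IV; C_i = P_i ⊕ S_i.
C[1]: S = E(K, F) = 5; C ⊕ 5 = 9.
C[2]: S = E(K, 5) = F; 6 ⊕ F = 9.
C[3]: S = E(K, F) = 5; 1 ⊕ 5 = 4.
C[4]: S = E(K, 5) = F; 2 ⊕ F = D.
C[5]: S = E(K, F) = 5; 2 ⊕ 5 = 7.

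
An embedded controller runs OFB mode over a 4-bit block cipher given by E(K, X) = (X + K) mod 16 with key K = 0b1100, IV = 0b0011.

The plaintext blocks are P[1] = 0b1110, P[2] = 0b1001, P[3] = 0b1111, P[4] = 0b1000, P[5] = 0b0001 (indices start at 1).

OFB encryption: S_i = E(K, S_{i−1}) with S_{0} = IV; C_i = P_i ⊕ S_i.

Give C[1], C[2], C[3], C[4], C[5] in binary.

C[1]: S = E(K, 0b0011) = 0b1111; 0b1110 ⊕ 0b1111 = 0b0001.
C[2]: S = E(K, 0b1111) = 0b1011; 0b1001 ⊕ 0b1011 = 0b0010.
C[3]: S = E(K, 0b1011) = 0b0111; 0b1111 ⊕ 0b0111 = 0b1000.
C[4]: S = E(K, 0b0111) = 0b0011; 0b1000 ⊕ 0b0011 = 0b1011.
C[5]: S = E(K, 0b0011) = 0b1111; 0b0001 ⊕ 0b1111 = 0b1110.

C[1] = 0b0001, C[2] = 0b0010, C[3] = 0b1000, C[4] = 0b1011, C[5] = 0b1110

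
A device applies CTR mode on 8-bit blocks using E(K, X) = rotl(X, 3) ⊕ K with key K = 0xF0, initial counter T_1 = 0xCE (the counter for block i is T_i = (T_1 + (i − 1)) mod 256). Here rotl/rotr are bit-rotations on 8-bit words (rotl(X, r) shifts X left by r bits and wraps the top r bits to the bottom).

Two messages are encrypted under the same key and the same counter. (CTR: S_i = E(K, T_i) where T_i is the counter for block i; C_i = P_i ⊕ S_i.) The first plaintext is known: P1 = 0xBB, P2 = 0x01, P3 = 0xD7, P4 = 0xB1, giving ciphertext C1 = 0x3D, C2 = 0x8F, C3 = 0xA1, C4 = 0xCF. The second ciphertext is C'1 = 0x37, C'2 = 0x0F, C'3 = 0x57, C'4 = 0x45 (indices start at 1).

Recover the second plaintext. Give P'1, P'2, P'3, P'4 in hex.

In CTR with a reused counter, both messages share the same keystream S_i, so C_i ⊕ C'_i = P_i ⊕ P'_i and thus P'_i = P_i ⊕ C_i ⊕ C'_i.
P'1: 0xBB ⊕ 0x3D ⊕ 0x37 = 0xB1.
P'2: 0x01 ⊕ 0x8F ⊕ 0x0F = 0x81.
P'3: 0xD7 ⊕ 0xA1 ⊕ 0x57 = 0x21.
P'4: 0xB1 ⊕ 0xCF ⊕ 0x45 = 0x3B.

P'1 = 0xB1, P'2 = 0x81, P'3 = 0x21, P'4 = 0x3B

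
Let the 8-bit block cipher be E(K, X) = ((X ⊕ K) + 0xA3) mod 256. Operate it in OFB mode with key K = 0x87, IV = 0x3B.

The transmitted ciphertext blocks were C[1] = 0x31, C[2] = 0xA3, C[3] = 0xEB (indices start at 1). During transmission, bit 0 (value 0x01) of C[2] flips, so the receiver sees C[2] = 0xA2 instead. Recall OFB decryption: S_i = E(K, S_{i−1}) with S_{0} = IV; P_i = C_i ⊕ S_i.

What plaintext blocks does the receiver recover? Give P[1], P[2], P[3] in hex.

P[1] = 0x6E, P[2] = 0xD9, P[3] = 0x74

Only C[2] changed, to 0xA2. In OFB, a change in C_i flips the same bit in P_i only; the keystream is unaffected. Decrypting the received ciphertext:
P[1]: S = E(K, 0x3B) = 0x5F; 0x31 ⊕ 0x5F = 0x6E.
P[2]: S = E(K, 0x5F) = 0x7B; 0xA2 ⊕ 0x7B = 0xD9.
P[3]: S = E(K, 0x7B) = 0x9F; 0xEB ⊕ 0x9F = 0x74.
Blocks that differ from the original plaintext: P[2].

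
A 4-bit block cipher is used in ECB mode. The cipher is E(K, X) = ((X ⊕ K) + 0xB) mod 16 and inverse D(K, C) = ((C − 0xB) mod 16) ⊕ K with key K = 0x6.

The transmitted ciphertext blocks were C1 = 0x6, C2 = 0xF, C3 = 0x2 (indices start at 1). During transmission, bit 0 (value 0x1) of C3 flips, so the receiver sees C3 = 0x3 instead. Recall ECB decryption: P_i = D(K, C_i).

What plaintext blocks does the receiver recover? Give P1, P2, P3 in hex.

P1 = 0xD, P2 = 0x2, P3 = 0xE

Only C3 changed, to 0x3. In ECB, a change in C_i affects only P_i. Decrypting the received ciphertext:
P1: D(K, 0x6) = 0xD.
P2: D(K, 0xF) = 0x2.
P3: D(K, 0x3) = 0xE.
Blocks that differ from the original plaintext: P3.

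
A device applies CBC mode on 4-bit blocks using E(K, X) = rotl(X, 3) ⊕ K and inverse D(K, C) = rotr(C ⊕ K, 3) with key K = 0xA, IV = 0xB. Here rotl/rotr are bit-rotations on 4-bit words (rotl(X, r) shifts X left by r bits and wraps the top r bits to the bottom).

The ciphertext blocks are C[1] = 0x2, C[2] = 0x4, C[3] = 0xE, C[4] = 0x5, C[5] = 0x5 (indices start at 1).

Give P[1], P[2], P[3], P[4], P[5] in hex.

P[1] = 0xA, P[2] = 0xF, P[3] = 0xC, P[4] = 0x1, P[5] = 0xA

CBC decryption: P_i = D(K, C_i) ⊕ C_{i−1}, with C_{0} = IV.
P[1]: D(K, 0x2) = 0x1; 0x1 ⊕ 0xB = 0xA.
P[2]: D(K, 0x4) = 0xD; 0xD ⊕ 0x2 = 0xF.
P[3]: D(K, 0xE) = 0x8; 0x8 ⊕ 0x4 = 0xC.
P[4]: D(K, 0x5) = 0xF; 0xF ⊕ 0xE = 0x1.
P[5]: D(K, 0x5) = 0xF; 0xF ⊕ 0x5 = 0xA.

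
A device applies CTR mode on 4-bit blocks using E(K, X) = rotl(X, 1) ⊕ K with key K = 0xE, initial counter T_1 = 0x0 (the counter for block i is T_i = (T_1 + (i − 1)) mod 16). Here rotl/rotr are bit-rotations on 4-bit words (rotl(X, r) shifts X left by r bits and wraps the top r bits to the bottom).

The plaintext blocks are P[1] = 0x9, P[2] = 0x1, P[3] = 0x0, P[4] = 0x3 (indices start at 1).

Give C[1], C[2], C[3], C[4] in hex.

CTR encryption: S_i = E(K, T_i) where T_i is the counter for block i; C_i = P_i ⊕ S_i.
C[1]: T = 0x0, S = E(K, T) = 0xE; 0x9 ⊕ 0xE = 0x7.
C[2]: T = 0x1, S = E(K, T) = 0xC; 0x1 ⊕ 0xC = 0xD.
C[3]: T = 0x2, S = E(K, T) = 0xA; 0x0 ⊕ 0xA = 0xA.
C[4]: T = 0x3, S = E(K, T) = 0x8; 0x3 ⊕ 0x8 = 0xB.

C[1] = 0x7, C[2] = 0xD, C[3] = 0xA, C[4] = 0xB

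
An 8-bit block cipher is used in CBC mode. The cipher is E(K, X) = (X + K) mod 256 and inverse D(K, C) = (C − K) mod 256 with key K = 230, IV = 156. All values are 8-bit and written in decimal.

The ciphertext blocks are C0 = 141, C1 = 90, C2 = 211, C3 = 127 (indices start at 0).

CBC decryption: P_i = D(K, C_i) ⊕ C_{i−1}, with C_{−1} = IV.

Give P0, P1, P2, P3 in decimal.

P0 = 59, P1 = 249, P2 = 183, P3 = 74

P0: D(K, 141) = 167; 167 ⊕ 156 = 59.
P1: D(K, 90) = 116; 116 ⊕ 141 = 249.
P2: D(K, 211) = 237; 237 ⊕ 90 = 183.
P3: D(K, 127) = 153; 153 ⊕ 211 = 74.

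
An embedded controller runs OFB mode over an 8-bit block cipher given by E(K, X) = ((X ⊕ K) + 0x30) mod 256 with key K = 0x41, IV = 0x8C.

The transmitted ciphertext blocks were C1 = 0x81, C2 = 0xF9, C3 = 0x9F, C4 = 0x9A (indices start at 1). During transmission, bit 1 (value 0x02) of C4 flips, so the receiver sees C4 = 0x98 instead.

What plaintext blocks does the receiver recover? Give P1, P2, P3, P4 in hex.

P1 = 0x7C, P2 = 0x15, P3 = 0x42, P4 = 0x54

OFB decryption: S_i = E(K, S_{i−1}) with S_{0} = IV; P_i = C_i ⊕ S_i.
Only C4 changed, to 0x98. In OFB, a change in C_i flips the same bit in P_i only; the keystream is unaffected. Decrypting the received ciphertext:
P1: S = E(K, 0x8C) = 0xFD; 0x81 ⊕ 0xFD = 0x7C.
P2: S = E(K, 0xFD) = 0xEC; 0xF9 ⊕ 0xEC = 0x15.
P3: S = E(K, 0xEC) = 0xDD; 0x9F ⊕ 0xDD = 0x42.
P4: S = E(K, 0xDD) = 0xCC; 0x98 ⊕ 0xCC = 0x54.
Blocks that differ from the original plaintext: P4.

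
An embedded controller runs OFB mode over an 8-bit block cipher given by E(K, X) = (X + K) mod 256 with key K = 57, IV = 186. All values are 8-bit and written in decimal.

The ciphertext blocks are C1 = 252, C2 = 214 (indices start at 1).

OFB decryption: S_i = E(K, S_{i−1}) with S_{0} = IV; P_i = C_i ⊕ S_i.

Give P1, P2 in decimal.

P1: S = E(K, 186) = 243; 252 ⊕ 243 = 15.
P2: S = E(K, 243) = 44; 214 ⊕ 44 = 250.

P1 = 15, P2 = 250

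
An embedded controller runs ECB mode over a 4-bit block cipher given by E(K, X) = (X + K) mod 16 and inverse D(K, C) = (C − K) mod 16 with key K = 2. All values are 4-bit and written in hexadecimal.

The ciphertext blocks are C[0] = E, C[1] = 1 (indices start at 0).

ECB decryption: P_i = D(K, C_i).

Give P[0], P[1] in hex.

P[0] = C, P[1] = F

P[0]: D(K, E) = C.
P[1]: D(K, 1) = F.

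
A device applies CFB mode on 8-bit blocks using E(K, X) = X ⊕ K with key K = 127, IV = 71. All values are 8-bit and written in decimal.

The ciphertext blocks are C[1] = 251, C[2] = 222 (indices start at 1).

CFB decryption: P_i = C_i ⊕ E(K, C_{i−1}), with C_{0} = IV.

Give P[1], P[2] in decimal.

P[1] = 195, P[2] = 90

P[1]: E(K, 71) = 56; 251 ⊕ 56 = 195.
P[2]: E(K, 251) = 132; 222 ⊕ 132 = 90.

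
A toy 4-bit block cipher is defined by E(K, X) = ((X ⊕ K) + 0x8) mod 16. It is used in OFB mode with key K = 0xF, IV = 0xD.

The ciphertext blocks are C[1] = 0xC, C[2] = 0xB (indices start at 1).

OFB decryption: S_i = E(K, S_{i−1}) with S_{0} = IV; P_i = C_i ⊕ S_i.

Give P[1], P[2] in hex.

P[1] = 0x6, P[2] = 0x6

P[1]: S = E(K, 0xD) = 0xA; 0xC ⊕ 0xA = 0x6.
P[2]: S = E(K, 0xA) = 0xD; 0xB ⊕ 0xD = 0x6.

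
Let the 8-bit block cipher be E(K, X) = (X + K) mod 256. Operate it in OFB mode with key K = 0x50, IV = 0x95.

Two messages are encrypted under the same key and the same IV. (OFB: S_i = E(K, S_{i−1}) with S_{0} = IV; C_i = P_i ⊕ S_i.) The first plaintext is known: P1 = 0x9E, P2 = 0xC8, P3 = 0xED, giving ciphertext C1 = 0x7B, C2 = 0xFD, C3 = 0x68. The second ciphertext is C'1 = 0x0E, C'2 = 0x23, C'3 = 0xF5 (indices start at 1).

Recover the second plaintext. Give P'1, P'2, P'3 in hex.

In OFB with a reused IV, both messages share the same keystream S_i, so C_i ⊕ C'_i = P_i ⊕ P'_i and thus P'_i = P_i ⊕ C_i ⊕ C'_i.
P'1: 0x9E ⊕ 0x7B ⊕ 0x0E = 0xEB.
P'2: 0xC8 ⊕ 0xFD ⊕ 0x23 = 0x16.
P'3: 0xED ⊕ 0x68 ⊕ 0xF5 = 0x70.

P'1 = 0xEB, P'2 = 0x16, P'3 = 0x70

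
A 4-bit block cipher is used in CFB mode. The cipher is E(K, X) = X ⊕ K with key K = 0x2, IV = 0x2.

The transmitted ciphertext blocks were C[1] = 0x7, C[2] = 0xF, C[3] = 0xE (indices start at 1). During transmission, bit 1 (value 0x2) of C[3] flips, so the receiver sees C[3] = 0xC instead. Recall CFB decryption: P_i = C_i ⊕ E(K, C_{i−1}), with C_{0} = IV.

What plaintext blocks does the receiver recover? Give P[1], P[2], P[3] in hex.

Only C[3] changed, to 0xC. In CFB, a change in C_i flips the same bit in P_i and garbles P_{i+1}. Decrypting the received ciphertext:
P[1]: E(K, 0x2) = 0x0; 0x7 ⊕ 0x0 = 0x7.
P[2]: E(K, 0x7) = 0x5; 0xF ⊕ 0x5 = 0xA.
P[3]: E(K, 0xF) = 0xD; 0xC ⊕ 0xD = 0x1.
Blocks that differ from the original plaintext: P[3].

P[1] = 0x7, P[2] = 0xA, P[3] = 0x1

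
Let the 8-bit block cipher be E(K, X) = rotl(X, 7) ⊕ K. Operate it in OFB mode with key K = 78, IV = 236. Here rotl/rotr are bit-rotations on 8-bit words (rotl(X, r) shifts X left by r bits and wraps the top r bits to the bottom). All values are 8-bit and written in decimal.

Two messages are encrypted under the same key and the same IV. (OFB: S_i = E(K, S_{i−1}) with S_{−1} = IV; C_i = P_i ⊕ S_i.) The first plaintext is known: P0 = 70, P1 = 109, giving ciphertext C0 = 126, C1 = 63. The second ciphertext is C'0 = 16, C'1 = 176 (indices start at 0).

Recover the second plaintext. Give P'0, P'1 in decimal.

In OFB with a reused IV, both messages share the same keystream S_i, so C_i ⊕ C'_i = P_i ⊕ P'_i and thus P'_i = P_i ⊕ C_i ⊕ C'_i.
P'0: 70 ⊕ 126 ⊕ 16 = 40.
P'1: 109 ⊕ 63 ⊕ 176 = 226.

P'0 = 40, P'1 = 226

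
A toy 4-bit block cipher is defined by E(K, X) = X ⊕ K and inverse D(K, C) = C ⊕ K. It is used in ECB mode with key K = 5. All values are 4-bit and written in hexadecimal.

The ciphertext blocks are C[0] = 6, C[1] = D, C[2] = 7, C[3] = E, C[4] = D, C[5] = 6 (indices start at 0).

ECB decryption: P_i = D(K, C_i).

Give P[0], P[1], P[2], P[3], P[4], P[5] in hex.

P[0] = 3, P[1] = 8, P[2] = 2, P[3] = B, P[4] = 8, P[5] = 3

P[0]: D(K, 6) = 3.
P[1]: D(K, D) = 8.
P[2]: D(K, 7) = 2.
P[3]: D(K, E) = B.
P[4]: D(K, D) = 8.
P[5]: D(K, 6) = 3.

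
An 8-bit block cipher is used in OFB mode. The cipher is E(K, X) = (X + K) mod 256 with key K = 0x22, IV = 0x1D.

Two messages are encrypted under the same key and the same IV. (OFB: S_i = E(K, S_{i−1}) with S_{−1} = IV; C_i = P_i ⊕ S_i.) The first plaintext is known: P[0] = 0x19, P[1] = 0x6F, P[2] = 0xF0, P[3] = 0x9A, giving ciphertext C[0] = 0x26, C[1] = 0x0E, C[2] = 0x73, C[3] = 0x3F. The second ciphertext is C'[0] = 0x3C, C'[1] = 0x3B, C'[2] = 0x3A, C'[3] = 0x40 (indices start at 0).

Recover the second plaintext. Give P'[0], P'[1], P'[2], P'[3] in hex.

In OFB with a reused IV, both messages share the same keystream S_i, so C_i ⊕ C'_i = P_i ⊕ P'_i and thus P'_i = P_i ⊕ C_i ⊕ C'_i.
P'[0]: 0x19 ⊕ 0x26 ⊕ 0x3C = 0x03.
P'[1]: 0x6F ⊕ 0x0E ⊕ 0x3B = 0x5A.
P'[2]: 0xF0 ⊕ 0x73 ⊕ 0x3A = 0xB9.
P'[3]: 0x9A ⊕ 0x3F ⊕ 0x40 = 0xE5.

P'[0] = 0x03, P'[1] = 0x5A, P'[2] = 0xB9, P'[3] = 0xE5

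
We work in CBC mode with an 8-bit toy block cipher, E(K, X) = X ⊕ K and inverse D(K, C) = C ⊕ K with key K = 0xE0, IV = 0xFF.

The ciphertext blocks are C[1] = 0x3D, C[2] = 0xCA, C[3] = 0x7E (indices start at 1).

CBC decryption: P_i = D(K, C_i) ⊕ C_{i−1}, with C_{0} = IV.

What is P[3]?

P[3] = 0x54

P[3]: D(K, 0x7E) = 0x9E; 0x9E ⊕ 0xCA = 0x54.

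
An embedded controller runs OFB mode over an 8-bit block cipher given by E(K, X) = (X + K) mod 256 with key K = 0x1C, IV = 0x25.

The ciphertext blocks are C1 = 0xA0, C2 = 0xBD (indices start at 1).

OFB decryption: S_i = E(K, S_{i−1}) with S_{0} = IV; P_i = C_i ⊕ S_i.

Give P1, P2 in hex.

P1: S = E(K, 0x25) = 0x41; 0xA0 ⊕ 0x41 = 0xE1.
P2: S = E(K, 0x41) = 0x5D; 0xBD ⊕ 0x5D = 0xE0.

P1 = 0xE1, P2 = 0xE0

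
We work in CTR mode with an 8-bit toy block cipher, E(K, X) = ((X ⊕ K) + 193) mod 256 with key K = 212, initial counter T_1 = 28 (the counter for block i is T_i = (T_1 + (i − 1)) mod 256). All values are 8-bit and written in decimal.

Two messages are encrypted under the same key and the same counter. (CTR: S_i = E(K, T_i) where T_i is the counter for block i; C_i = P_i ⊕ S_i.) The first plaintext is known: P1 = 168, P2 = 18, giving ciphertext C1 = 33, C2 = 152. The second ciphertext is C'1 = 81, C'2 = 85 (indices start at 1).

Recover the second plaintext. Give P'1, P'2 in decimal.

P'1 = 216, P'2 = 223

In CTR with a reused counter, both messages share the same keystream S_i, so C_i ⊕ C'_i = P_i ⊕ P'_i and thus P'_i = P_i ⊕ C_i ⊕ C'_i.
P'1: 168 ⊕ 33 ⊕ 81 = 216.
P'2: 18 ⊕ 152 ⊕ 85 = 223.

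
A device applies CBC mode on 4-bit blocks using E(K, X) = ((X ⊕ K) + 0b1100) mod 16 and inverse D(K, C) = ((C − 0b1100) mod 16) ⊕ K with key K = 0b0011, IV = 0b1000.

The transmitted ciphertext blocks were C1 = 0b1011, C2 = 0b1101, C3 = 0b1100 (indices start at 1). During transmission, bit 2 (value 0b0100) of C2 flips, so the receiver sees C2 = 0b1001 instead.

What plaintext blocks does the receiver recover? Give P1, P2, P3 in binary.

P1 = 0b0100, P2 = 0b0101, P3 = 0b1010

CBC decryption: P_i = D(K, C_i) ⊕ C_{i−1}, with C_{0} = IV.
Only C2 changed, to 0b1001. In CBC, a change in C_i garbles P_i and flips the same bit in P_{i+1}. Decrypting the received ciphertext:
P1: D(K, 0b1011) = 0b1100; 0b1100 ⊕ 0b1000 = 0b0100.
P2: D(K, 0b1001) = 0b1110; 0b1110 ⊕ 0b1011 = 0b0101.
P3: D(K, 0b1100) = 0b0011; 0b0011 ⊕ 0b1001 = 0b1010.
Blocks that differ from the original plaintext: P2, P3.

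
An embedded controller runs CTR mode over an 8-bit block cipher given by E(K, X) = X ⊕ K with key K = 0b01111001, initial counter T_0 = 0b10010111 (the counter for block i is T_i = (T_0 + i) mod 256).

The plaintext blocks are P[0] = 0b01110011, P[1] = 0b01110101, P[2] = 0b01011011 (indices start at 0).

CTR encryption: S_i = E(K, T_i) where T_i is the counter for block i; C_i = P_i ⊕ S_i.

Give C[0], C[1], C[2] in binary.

C[0] = 0b10011101, C[1] = 0b10010100, C[2] = 0b10111011

C[0]: T = 0b10010111, S = E(K, T) = 0b11101110; 0b01110011 ⊕ 0b11101110 = 0b10011101.
C[1]: T = 0b10011000, S = E(K, T) = 0b11100001; 0b01110101 ⊕ 0b11100001 = 0b10010100.
C[2]: T = 0b10011001, S = E(K, T) = 0b11100000; 0b01011011 ⊕ 0b11100000 = 0b10111011.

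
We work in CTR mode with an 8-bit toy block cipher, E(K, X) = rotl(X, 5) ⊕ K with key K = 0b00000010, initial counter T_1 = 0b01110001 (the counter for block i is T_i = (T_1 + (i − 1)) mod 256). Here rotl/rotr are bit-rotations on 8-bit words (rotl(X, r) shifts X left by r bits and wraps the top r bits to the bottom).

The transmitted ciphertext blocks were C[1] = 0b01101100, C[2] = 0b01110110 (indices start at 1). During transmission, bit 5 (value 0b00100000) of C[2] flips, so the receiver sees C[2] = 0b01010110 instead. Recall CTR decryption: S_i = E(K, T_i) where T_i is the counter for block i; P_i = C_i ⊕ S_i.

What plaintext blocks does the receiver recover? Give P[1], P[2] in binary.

P[1] = 0b01000000, P[2] = 0b00011010

Only C[2] changed, to 0b01010110. In CTR, a change in C_i flips the same bit in P_i only; the keystream is unaffected. Decrypting the received ciphertext:
P[1]: T = 0b01110001, S = E(K, T) = 0b00101100; 0b01101100 ⊕ 0b00101100 = 0b01000000.
P[2]: T = 0b01110010, S = E(K, T) = 0b01001100; 0b01010110 ⊕ 0b01001100 = 0b00011010.
Blocks that differ from the original plaintext: P[2].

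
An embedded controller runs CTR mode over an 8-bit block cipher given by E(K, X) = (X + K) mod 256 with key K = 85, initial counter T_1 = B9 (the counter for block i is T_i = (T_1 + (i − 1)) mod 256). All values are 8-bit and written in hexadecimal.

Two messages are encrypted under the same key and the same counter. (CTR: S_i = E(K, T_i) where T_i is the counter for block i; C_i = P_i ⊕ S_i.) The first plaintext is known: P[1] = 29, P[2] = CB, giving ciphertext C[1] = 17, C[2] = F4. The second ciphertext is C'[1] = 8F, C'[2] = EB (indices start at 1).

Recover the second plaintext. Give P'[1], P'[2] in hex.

P'[1] = B1, P'[2] = D4

In CTR with a reused counter, both messages share the same keystream S_i, so C_i ⊕ C'_i = P_i ⊕ P'_i and thus P'_i = P_i ⊕ C_i ⊕ C'_i.
P'[1]: 29 ⊕ 17 ⊕ 8F = B1.
P'[2]: CB ⊕ F4 ⊕ EB = D4.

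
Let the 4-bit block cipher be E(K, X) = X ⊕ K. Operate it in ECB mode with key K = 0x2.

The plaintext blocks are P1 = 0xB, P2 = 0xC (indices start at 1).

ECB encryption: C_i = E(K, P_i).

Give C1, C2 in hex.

C1 = 0x9, C2 = 0xE

C1: E(K, 0xB) = 0x9.
C2: E(K, 0xC) = 0xE.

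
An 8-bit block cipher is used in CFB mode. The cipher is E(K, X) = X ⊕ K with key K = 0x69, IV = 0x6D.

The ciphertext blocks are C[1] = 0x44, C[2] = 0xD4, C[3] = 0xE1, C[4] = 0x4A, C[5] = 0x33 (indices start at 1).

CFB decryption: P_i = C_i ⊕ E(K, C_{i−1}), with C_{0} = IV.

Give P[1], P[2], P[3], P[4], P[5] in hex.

P[1] = 0x40, P[2] = 0xF9, P[3] = 0x5C, P[4] = 0xC2, P[5] = 0x10

P[1]: E(K, 0x6D) = 0x04; 0x44 ⊕ 0x04 = 0x40.
P[2]: E(K, 0x44) = 0x2D; 0xD4 ⊕ 0x2D = 0xF9.
P[3]: E(K, 0xD4) = 0xBD; 0xE1 ⊕ 0xBD = 0x5C.
P[4]: E(K, 0xE1) = 0x88; 0x4A ⊕ 0x88 = 0xC2.
P[5]: E(K, 0x4A) = 0x23; 0x33 ⊕ 0x23 = 0x10.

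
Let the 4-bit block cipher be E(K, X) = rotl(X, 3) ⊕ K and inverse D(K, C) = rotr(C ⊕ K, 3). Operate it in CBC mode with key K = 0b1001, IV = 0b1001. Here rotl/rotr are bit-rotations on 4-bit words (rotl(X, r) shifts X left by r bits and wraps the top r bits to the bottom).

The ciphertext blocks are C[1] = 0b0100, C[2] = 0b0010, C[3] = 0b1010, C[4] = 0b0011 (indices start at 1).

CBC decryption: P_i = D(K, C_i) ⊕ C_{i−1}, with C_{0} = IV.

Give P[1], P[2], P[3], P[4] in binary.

P[1] = 0b0010, P[2] = 0b0011, P[3] = 0b0100, P[4] = 0b1111

P[1]: D(K, 0b0100) = 0b1011; 0b1011 ⊕ 0b1001 = 0b0010.
P[2]: D(K, 0b0010) = 0b0111; 0b0111 ⊕ 0b0100 = 0b0011.
P[3]: D(K, 0b1010) = 0b0110; 0b0110 ⊕ 0b0010 = 0b0100.
P[4]: D(K, 0b0011) = 0b0101; 0b0101 ⊕ 0b1010 = 0b1111.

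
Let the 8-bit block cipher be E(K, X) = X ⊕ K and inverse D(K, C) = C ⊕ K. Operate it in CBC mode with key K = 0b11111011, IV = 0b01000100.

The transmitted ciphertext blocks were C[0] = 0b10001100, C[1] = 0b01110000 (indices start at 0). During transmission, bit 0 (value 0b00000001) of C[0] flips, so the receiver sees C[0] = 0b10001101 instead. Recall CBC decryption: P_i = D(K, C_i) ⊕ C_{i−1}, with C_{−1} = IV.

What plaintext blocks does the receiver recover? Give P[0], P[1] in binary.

P[0] = 0b00110010, P[1] = 0b00000110

Only C[0] changed, to 0b10001101. In CBC, a change in C_i garbles P_i and flips the same bit in P_{i+1}. Decrypting the received ciphertext:
P[0]: D(K, 0b10001101) = 0b01110110; 0b01110110 ⊕ 0b01000100 = 0b00110010.
P[1]: D(K, 0b01110000) = 0b10001011; 0b10001011 ⊕ 0b10001101 = 0b00000110.
Blocks that differ from the original plaintext: P[0], P[1].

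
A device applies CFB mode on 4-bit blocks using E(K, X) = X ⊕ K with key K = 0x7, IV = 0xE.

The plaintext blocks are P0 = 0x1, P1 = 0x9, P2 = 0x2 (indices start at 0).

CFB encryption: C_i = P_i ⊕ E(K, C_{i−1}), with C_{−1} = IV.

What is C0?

C0 = 0x8

C0: E(K, 0xE) = 0x9; 0x1 ⊕ 0x9 = 0x8.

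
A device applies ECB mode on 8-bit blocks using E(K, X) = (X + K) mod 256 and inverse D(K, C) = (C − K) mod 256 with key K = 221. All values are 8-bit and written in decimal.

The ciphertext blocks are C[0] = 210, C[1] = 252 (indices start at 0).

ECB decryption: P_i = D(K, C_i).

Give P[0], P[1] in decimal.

P[0]: D(K, 210) = 245.
P[1]: D(K, 252) = 31.

P[0] = 245, P[1] = 31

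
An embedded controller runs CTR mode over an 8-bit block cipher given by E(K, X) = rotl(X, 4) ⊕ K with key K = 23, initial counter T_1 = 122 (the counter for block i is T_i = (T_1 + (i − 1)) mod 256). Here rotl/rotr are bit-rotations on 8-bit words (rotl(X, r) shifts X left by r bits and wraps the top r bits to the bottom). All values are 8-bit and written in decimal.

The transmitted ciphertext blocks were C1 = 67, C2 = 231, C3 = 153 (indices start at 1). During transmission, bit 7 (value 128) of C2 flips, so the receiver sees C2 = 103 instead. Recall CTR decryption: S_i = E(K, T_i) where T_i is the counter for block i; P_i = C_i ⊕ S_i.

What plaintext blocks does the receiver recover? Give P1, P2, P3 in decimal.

Only C2 changed, to 103. In CTR, a change in C_i flips the same bit in P_i only; the keystream is unaffected. Decrypting the received ciphertext:
P1: T = 122, S = E(K, T) = 176; 67 ⊕ 176 = 243.
P2: T = 123, S = E(K, T) = 160; 103 ⊕ 160 = 199.
P3: T = 124, S = E(K, T) = 208; 153 ⊕ 208 = 73.
Blocks that differ from the original plaintext: P2.

P1 = 243, P2 = 199, P3 = 73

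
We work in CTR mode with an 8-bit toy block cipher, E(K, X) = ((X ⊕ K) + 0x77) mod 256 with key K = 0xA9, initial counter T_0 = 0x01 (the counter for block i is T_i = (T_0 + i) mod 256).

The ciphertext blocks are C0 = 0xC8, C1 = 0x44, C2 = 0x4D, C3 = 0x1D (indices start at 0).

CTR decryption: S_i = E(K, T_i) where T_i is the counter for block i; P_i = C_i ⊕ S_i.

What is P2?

P2 = 0x6C

P2: T = 0x03, S = E(K, T) = 0x21; 0x4D ⊕ 0x21 = 0x6C.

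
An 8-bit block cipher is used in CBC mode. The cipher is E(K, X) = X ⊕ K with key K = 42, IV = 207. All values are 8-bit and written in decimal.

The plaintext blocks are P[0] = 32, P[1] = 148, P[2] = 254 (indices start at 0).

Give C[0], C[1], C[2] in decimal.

CBC encryption: C_i = E(K, P_i ⊕ C_{i−1}), with C_{−1} = IV.
C[0]: P[0] ⊕ 207 = 239; E(K, 239) = 197.
C[1]: P[1] ⊕ 197 = 81; E(K, 81) = 123.
C[2]: P[2] ⊕ 123 = 133; E(K, 133) = 175.

C[0] = 197, C[1] = 123, C[2] = 175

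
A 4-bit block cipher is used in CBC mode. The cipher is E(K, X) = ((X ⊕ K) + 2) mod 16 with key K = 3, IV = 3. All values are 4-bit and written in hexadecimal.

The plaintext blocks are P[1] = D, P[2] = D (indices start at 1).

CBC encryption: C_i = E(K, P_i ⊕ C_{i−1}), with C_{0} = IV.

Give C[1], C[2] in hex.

C[1]: P[1] ⊕ 3 = E; E(K, E) = F.
C[2]: P[2] ⊕ F = 2; E(K, 2) = 3.

C[1] = F, C[2] = 3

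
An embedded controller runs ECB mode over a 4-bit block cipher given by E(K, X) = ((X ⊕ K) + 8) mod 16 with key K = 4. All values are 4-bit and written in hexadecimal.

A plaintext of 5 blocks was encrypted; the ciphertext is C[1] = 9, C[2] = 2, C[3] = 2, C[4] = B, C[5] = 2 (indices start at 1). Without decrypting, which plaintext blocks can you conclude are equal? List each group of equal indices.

ECB encrypts each block independently with the same key, so equal ciphertext blocks imply equal plaintext blocks.
C[2] = C[3] = C[5] = 2, so P[2] = P[3] = P[5].

P[2] = P[3] = P[5]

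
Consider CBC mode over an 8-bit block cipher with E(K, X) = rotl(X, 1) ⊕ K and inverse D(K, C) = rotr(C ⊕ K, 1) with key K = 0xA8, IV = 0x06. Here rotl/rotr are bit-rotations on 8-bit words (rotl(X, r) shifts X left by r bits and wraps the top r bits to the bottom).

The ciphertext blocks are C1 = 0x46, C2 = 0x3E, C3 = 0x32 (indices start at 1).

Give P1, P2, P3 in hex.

P1 = 0x71, P2 = 0x0D, P3 = 0x73

CBC decryption: P_i = D(K, C_i) ⊕ C_{i−1}, with C_{0} = IV.
P1: D(K, 0x46) = 0x77; 0x77 ⊕ 0x06 = 0x71.
P2: D(K, 0x3E) = 0x4B; 0x4B ⊕ 0x46 = 0x0D.
P3: D(K, 0x32) = 0x4D; 0x4D ⊕ 0x3E = 0x73.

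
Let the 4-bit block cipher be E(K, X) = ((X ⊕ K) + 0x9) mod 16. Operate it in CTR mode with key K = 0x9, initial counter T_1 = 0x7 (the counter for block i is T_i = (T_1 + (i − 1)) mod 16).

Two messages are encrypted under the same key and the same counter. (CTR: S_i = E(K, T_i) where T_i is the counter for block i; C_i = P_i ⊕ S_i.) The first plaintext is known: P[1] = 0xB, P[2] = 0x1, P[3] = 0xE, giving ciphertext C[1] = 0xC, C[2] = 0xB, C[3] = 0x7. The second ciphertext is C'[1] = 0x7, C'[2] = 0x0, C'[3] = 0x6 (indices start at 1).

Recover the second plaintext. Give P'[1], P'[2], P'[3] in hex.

In CTR with a reused counter, both messages share the same keystream S_i, so C_i ⊕ C'_i = P_i ⊕ P'_i and thus P'_i = P_i ⊕ C_i ⊕ C'_i.
P'[1]: 0xB ⊕ 0xC ⊕ 0x7 = 0x0.
P'[2]: 0x1 ⊕ 0xB ⊕ 0x0 = 0xA.
P'[3]: 0xE ⊕ 0x7 ⊕ 0x6 = 0xF.

P'[1] = 0x0, P'[2] = 0xA, P'[3] = 0xF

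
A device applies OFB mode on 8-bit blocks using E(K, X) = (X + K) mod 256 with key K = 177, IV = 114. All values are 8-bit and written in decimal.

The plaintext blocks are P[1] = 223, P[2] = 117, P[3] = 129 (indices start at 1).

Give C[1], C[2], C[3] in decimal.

C[1] = 252, C[2] = 161, C[3] = 4

OFB encryption: S_i = E(K, S_{i−1}) with S_{0} = IV; C_i = P_i ⊕ S_i.
C[1]: S = E(K, 114) = 35; 223 ⊕ 35 = 252.
C[2]: S = E(K, 35) = 212; 117 ⊕ 212 = 161.
C[3]: S = E(K, 212) = 133; 129 ⊕ 133 = 4.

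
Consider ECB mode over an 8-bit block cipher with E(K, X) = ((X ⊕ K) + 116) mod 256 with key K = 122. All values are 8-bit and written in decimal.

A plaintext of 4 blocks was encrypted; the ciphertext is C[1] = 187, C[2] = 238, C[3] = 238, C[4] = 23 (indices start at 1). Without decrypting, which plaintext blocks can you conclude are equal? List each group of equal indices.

ECB encrypts each block independently with the same key, so equal ciphertext blocks imply equal plaintext blocks.
C[2] = C[3] = 238, so P[2] = P[3].

P[2] = P[3]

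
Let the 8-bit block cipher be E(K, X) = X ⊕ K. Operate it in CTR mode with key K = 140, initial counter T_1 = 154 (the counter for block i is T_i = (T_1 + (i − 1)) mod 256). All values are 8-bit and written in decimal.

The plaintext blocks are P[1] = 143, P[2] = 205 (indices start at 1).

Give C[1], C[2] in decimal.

CTR encryption: S_i = E(K, T_i) where T_i is the counter for block i; C_i = P_i ⊕ S_i.
C[1]: T = 154, S = E(K, T) = 22; 143 ⊕ 22 = 153.
C[2]: T = 155, S = E(K, T) = 23; 205 ⊕ 23 = 218.

C[1] = 153, C[2] = 218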